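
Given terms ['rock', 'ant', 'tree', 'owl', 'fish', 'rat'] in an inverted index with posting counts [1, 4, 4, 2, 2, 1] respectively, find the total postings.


Summing posting list sizes:
'rock': 1 postings
'ant': 4 postings
'tree': 4 postings
'owl': 2 postings
'fish': 2 postings
'rat': 1 postings
Total = 1 + 4 + 4 + 2 + 2 + 1 = 14

14


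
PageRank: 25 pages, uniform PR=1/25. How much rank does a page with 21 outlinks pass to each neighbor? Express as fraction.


Initial PR = 1/25 = 1/25
Outlinks = 21
Contribution per link = PR / outlinks
= 1/25 / 21
= 1/525

1/525


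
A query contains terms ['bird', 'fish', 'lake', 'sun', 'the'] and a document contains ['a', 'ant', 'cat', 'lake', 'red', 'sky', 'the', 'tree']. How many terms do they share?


Query terms: ['bird', 'fish', 'lake', 'sun', 'the']
Document terms: ['a', 'ant', 'cat', 'lake', 'red', 'sky', 'the', 'tree']
Common terms: ['lake', 'the']
Overlap count = 2

2


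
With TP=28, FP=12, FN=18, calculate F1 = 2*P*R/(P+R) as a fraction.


F1 = 2 * P * R / (P + R)
P = TP/(TP+FP) = 28/40 = 7/10
R = TP/(TP+FN) = 28/46 = 14/23
2 * P * R = 2 * 7/10 * 14/23 = 98/115
P + R = 7/10 + 14/23 = 301/230
F1 = 98/115 / 301/230 = 28/43

28/43


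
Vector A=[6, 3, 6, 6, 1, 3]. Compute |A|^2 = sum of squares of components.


|A|^2 = sum of squared components
A[0]^2 = 6^2 = 36
A[1]^2 = 3^2 = 9
A[2]^2 = 6^2 = 36
A[3]^2 = 6^2 = 36
A[4]^2 = 1^2 = 1
A[5]^2 = 3^2 = 9
Sum = 36 + 9 + 36 + 36 + 1 + 9 = 127

127


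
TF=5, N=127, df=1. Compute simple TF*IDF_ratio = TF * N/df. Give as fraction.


TF * (N/df)
= 5 * (127/1)
= 5 * 127
= 635

635


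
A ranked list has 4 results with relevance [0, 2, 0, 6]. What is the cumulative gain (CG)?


Cumulative Gain = sum of relevance scores
Position 1: rel=0, running sum=0
Position 2: rel=2, running sum=2
Position 3: rel=0, running sum=2
Position 4: rel=6, running sum=8
CG = 8

8


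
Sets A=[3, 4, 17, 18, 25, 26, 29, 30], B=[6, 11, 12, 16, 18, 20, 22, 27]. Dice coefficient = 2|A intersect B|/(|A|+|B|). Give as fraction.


A intersect B = [18]
|A intersect B| = 1
|A| = 8, |B| = 8
Dice = 2*1 / (8+8)
= 2 / 16 = 1/8

1/8


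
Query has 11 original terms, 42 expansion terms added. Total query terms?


Original terms: 11
Expansion terms: 42
Total = 11 + 42 = 53

53


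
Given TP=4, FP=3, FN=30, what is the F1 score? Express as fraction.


F1 = 2 * P * R / (P + R)
P = TP/(TP+FP) = 4/7 = 4/7
R = TP/(TP+FN) = 4/34 = 2/17
2 * P * R = 2 * 4/7 * 2/17 = 16/119
P + R = 4/7 + 2/17 = 82/119
F1 = 16/119 / 82/119 = 8/41

8/41


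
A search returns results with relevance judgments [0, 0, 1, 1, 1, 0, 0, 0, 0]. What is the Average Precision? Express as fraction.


Computing P@k for each relevant position:
Position 1: not relevant
Position 2: not relevant
Position 3: relevant, P@3 = 1/3 = 1/3
Position 4: relevant, P@4 = 2/4 = 1/2
Position 5: relevant, P@5 = 3/5 = 3/5
Position 6: not relevant
Position 7: not relevant
Position 8: not relevant
Position 9: not relevant
Sum of P@k = 1/3 + 1/2 + 3/5 = 43/30
AP = 43/30 / 3 = 43/90

43/90


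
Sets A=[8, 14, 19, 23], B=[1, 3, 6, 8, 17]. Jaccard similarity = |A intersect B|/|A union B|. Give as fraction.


A intersect B = [8]
|A intersect B| = 1
A union B = [1, 3, 6, 8, 14, 17, 19, 23]
|A union B| = 8
Jaccard = 1/8 = 1/8

1/8


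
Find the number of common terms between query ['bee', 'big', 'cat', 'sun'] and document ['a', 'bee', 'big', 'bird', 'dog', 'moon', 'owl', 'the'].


Query terms: ['bee', 'big', 'cat', 'sun']
Document terms: ['a', 'bee', 'big', 'bird', 'dog', 'moon', 'owl', 'the']
Common terms: ['bee', 'big']
Overlap count = 2

2


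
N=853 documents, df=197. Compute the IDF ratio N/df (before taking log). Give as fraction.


IDF ratio = N / df
= 853 / 197
= 853/197

853/197


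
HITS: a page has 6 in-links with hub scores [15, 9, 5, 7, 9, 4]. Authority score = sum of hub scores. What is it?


Authority = sum of hub scores of in-linkers
In-link 1: hub score = 15
In-link 2: hub score = 9
In-link 3: hub score = 5
In-link 4: hub score = 7
In-link 5: hub score = 9
In-link 6: hub score = 4
Authority = 15 + 9 + 5 + 7 + 9 + 4 = 49

49


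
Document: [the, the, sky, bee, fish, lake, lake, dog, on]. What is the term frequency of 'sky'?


Document has 9 words
Scanning for 'sky':
Found at positions: [2]
Count = 1

1


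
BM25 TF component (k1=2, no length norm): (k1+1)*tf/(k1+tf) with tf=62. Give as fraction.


BM25 TF component = (k1+1)*tf / (k1+tf)
k1 = 2, tf = 62
Numerator = (2+1)*62 = 186
Denominator = 2 + 62 = 64
= 186/64 = 93/32

93/32


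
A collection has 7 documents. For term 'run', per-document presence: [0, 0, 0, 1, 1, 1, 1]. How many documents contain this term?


Checking each document for 'run':
Doc 1: absent
Doc 2: absent
Doc 3: absent
Doc 4: present
Doc 5: present
Doc 6: present
Doc 7: present
df = sum of presences = 0 + 0 + 0 + 1 + 1 + 1 + 1 = 4

4


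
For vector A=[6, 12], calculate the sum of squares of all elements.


|A|^2 = sum of squared components
A[0]^2 = 6^2 = 36
A[1]^2 = 12^2 = 144
Sum = 36 + 144 = 180

180


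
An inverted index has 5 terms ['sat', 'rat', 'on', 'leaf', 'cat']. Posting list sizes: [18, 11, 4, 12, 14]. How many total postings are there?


Summing posting list sizes:
'sat': 18 postings
'rat': 11 postings
'on': 4 postings
'leaf': 12 postings
'cat': 14 postings
Total = 18 + 11 + 4 + 12 + 14 = 59

59


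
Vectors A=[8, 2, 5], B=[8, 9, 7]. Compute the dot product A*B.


Dot product = sum of element-wise products
A[0]*B[0] = 8*8 = 64
A[1]*B[1] = 2*9 = 18
A[2]*B[2] = 5*7 = 35
Sum = 64 + 18 + 35 = 117

117


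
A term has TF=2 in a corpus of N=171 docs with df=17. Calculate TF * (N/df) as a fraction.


TF * (N/df)
= 2 * (171/17)
= 2 * 171/17
= 342/17

342/17


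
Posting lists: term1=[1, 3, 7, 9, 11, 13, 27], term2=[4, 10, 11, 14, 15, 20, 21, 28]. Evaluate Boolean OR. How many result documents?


Boolean OR: find union of posting lists
term1 docs: [1, 3, 7, 9, 11, 13, 27]
term2 docs: [4, 10, 11, 14, 15, 20, 21, 28]
Union: [1, 3, 4, 7, 9, 10, 11, 13, 14, 15, 20, 21, 27, 28]
|union| = 14

14


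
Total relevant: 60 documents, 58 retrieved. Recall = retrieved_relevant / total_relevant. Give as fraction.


Recall = retrieved_relevant / total_relevant
= 58 / 60
= 58 / (58 + 2)
= 29/30

29/30


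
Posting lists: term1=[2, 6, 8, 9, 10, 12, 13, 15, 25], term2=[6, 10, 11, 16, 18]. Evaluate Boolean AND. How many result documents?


Boolean AND: find intersection of posting lists
term1 docs: [2, 6, 8, 9, 10, 12, 13, 15, 25]
term2 docs: [6, 10, 11, 16, 18]
Intersection: [6, 10]
|intersection| = 2

2


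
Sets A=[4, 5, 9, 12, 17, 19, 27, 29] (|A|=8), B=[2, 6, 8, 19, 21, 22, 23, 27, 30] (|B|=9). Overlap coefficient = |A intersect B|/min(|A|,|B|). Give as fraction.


A intersect B = [19, 27]
|A intersect B| = 2
min(|A|, |B|) = min(8, 9) = 8
Overlap = 2 / 8 = 1/4

1/4


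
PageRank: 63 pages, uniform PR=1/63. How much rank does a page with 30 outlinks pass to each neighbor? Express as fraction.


Initial PR = 1/63 = 1/63
Outlinks = 30
Contribution per link = PR / outlinks
= 1/63 / 30
= 1/1890

1/1890


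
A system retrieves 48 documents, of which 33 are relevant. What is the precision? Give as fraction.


Precision = relevant_retrieved / total_retrieved
= 33 / 48
= 33 / (33 + 15)
= 11/16

11/16


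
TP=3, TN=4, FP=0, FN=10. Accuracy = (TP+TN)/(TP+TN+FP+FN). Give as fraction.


Accuracy = (TP + TN) / (TP + TN + FP + FN)
TP + TN = 3 + 4 = 7
Total = 3 + 4 + 0 + 10 = 17
Accuracy = 7 / 17 = 7/17

7/17


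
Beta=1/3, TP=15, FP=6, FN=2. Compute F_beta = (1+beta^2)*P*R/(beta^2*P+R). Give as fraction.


P = TP/(TP+FP) = 15/21 = 5/7
R = TP/(TP+FN) = 15/17 = 15/17
beta^2 = 1/3^2 = 1/9
(1 + beta^2) = 10/9
Numerator = (1+beta^2)*P*R = 250/357
Denominator = beta^2*P + R = 5/63 + 15/17 = 1030/1071
F_beta = 75/103

75/103


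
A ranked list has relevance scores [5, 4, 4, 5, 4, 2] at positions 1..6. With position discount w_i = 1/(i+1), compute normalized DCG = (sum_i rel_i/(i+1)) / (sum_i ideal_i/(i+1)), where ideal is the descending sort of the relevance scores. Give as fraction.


Position discount weights w_i = 1/(i+1) for i=1..6:
Weights = [1/2, 1/3, 1/4, 1/5, 1/6, 1/7]
Actual relevance: [5, 4, 4, 5, 4, 2]
DCG = 5/2 + 4/3 + 4/4 + 5/5 + 4/6 + 2/7 = 95/14
Ideal relevance (sorted desc): [5, 5, 4, 4, 4, 2]
Ideal DCG = 5/2 + 5/3 + 4/4 + 4/5 + 4/6 + 2/7 = 1453/210
nDCG = DCG / ideal_DCG = 95/14 / 1453/210 = 1425/1453

1425/1453


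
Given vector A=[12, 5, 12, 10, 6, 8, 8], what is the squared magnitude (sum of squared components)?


|A|^2 = sum of squared components
A[0]^2 = 12^2 = 144
A[1]^2 = 5^2 = 25
A[2]^2 = 12^2 = 144
A[3]^2 = 10^2 = 100
A[4]^2 = 6^2 = 36
A[5]^2 = 8^2 = 64
A[6]^2 = 8^2 = 64
Sum = 144 + 25 + 144 + 100 + 36 + 64 + 64 = 577

577


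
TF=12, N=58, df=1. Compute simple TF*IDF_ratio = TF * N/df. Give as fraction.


TF * (N/df)
= 12 * (58/1)
= 12 * 58
= 696

696


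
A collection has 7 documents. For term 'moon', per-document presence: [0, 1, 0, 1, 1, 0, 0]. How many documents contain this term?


Checking each document for 'moon':
Doc 1: absent
Doc 2: present
Doc 3: absent
Doc 4: present
Doc 5: present
Doc 6: absent
Doc 7: absent
df = sum of presences = 0 + 1 + 0 + 1 + 1 + 0 + 0 = 3

3


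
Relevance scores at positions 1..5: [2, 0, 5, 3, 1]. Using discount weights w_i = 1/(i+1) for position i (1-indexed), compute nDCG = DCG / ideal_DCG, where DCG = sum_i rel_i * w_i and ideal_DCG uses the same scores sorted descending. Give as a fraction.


Position discount weights w_i = 1/(i+1) for i=1..5:
Weights = [1/2, 1/3, 1/4, 1/5, 1/6]
Actual relevance: [2, 0, 5, 3, 1]
DCG = 2/2 + 0/3 + 5/4 + 3/5 + 1/6 = 181/60
Ideal relevance (sorted desc): [5, 3, 2, 1, 0]
Ideal DCG = 5/2 + 3/3 + 2/4 + 1/5 + 0/6 = 21/5
nDCG = DCG / ideal_DCG = 181/60 / 21/5 = 181/252

181/252


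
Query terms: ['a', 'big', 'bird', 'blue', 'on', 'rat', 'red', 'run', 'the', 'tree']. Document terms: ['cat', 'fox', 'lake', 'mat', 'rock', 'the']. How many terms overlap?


Query terms: ['a', 'big', 'bird', 'blue', 'on', 'rat', 'red', 'run', 'the', 'tree']
Document terms: ['cat', 'fox', 'lake', 'mat', 'rock', 'the']
Common terms: ['the']
Overlap count = 1

1


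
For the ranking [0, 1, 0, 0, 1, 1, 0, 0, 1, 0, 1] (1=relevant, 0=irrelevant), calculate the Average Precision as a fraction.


Computing P@k for each relevant position:
Position 1: not relevant
Position 2: relevant, P@2 = 1/2 = 1/2
Position 3: not relevant
Position 4: not relevant
Position 5: relevant, P@5 = 2/5 = 2/5
Position 6: relevant, P@6 = 3/6 = 1/2
Position 7: not relevant
Position 8: not relevant
Position 9: relevant, P@9 = 4/9 = 4/9
Position 10: not relevant
Position 11: relevant, P@11 = 5/11 = 5/11
Sum of P@k = 1/2 + 2/5 + 1/2 + 4/9 + 5/11 = 1138/495
AP = 1138/495 / 5 = 1138/2475

1138/2475


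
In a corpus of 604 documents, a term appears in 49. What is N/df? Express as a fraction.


IDF ratio = N / df
= 604 / 49
= 604/49

604/49


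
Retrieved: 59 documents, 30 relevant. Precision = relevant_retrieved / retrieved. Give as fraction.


Precision = relevant_retrieved / total_retrieved
= 30 / 59
= 30 / (30 + 29)
= 30/59

30/59


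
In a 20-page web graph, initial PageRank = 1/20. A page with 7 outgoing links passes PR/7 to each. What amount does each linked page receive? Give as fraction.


Initial PR = 1/20 = 1/20
Outlinks = 7
Contribution per link = PR / outlinks
= 1/20 / 7
= 1/140

1/140


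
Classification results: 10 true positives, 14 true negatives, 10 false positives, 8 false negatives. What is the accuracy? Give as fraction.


Accuracy = (TP + TN) / (TP + TN + FP + FN)
TP + TN = 10 + 14 = 24
Total = 10 + 14 + 10 + 8 = 42
Accuracy = 24 / 42 = 4/7

4/7


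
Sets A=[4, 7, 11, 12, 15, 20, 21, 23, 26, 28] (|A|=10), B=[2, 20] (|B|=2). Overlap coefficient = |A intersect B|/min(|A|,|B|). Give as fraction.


A intersect B = [20]
|A intersect B| = 1
min(|A|, |B|) = min(10, 2) = 2
Overlap = 1 / 2 = 1/2

1/2


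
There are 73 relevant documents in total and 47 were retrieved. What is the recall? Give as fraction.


Recall = retrieved_relevant / total_relevant
= 47 / 73
= 47 / (47 + 26)
= 47/73

47/73


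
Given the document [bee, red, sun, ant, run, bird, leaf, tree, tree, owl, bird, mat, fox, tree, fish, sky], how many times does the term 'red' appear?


Document has 16 words
Scanning for 'red':
Found at positions: [1]
Count = 1

1


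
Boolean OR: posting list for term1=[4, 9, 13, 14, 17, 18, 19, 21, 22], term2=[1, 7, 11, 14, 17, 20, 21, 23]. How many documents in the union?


Boolean OR: find union of posting lists
term1 docs: [4, 9, 13, 14, 17, 18, 19, 21, 22]
term2 docs: [1, 7, 11, 14, 17, 20, 21, 23]
Union: [1, 4, 7, 9, 11, 13, 14, 17, 18, 19, 20, 21, 22, 23]
|union| = 14

14


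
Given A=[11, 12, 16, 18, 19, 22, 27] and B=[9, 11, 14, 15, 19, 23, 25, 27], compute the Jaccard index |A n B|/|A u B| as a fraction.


A intersect B = [11, 19, 27]
|A intersect B| = 3
A union B = [9, 11, 12, 14, 15, 16, 18, 19, 22, 23, 25, 27]
|A union B| = 12
Jaccard = 3/12 = 1/4

1/4


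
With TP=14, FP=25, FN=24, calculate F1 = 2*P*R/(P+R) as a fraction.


F1 = 2 * P * R / (P + R)
P = TP/(TP+FP) = 14/39 = 14/39
R = TP/(TP+FN) = 14/38 = 7/19
2 * P * R = 2 * 14/39 * 7/19 = 196/741
P + R = 14/39 + 7/19 = 539/741
F1 = 196/741 / 539/741 = 4/11

4/11


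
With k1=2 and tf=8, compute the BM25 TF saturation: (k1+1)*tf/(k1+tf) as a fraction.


BM25 TF component = (k1+1)*tf / (k1+tf)
k1 = 2, tf = 8
Numerator = (2+1)*8 = 24
Denominator = 2 + 8 = 10
= 24/10 = 12/5

12/5


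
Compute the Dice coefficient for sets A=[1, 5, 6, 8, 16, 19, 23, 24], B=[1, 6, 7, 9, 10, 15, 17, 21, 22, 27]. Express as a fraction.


A intersect B = [1, 6]
|A intersect B| = 2
|A| = 8, |B| = 10
Dice = 2*2 / (8+10)
= 4 / 18 = 2/9

2/9


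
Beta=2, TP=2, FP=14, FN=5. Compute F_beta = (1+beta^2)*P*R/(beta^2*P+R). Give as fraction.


P = TP/(TP+FP) = 2/16 = 1/8
R = TP/(TP+FN) = 2/7 = 2/7
beta^2 = 2^2 = 4
(1 + beta^2) = 5
Numerator = (1+beta^2)*P*R = 5/28
Denominator = beta^2*P + R = 1/2 + 2/7 = 11/14
F_beta = 5/22

5/22


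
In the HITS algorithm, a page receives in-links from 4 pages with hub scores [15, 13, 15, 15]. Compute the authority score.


Authority = sum of hub scores of in-linkers
In-link 1: hub score = 15
In-link 2: hub score = 13
In-link 3: hub score = 15
In-link 4: hub score = 15
Authority = 15 + 13 + 15 + 15 = 58

58


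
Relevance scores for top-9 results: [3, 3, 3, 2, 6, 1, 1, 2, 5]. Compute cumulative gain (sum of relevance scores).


Cumulative Gain = sum of relevance scores
Position 1: rel=3, running sum=3
Position 2: rel=3, running sum=6
Position 3: rel=3, running sum=9
Position 4: rel=2, running sum=11
Position 5: rel=6, running sum=17
Position 6: rel=1, running sum=18
Position 7: rel=1, running sum=19
Position 8: rel=2, running sum=21
Position 9: rel=5, running sum=26
CG = 26

26


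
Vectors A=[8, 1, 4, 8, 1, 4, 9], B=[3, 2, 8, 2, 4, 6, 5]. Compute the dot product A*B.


Dot product = sum of element-wise products
A[0]*B[0] = 8*3 = 24
A[1]*B[1] = 1*2 = 2
A[2]*B[2] = 4*8 = 32
A[3]*B[3] = 8*2 = 16
A[4]*B[4] = 1*4 = 4
A[5]*B[5] = 4*6 = 24
A[6]*B[6] = 9*5 = 45
Sum = 24 + 2 + 32 + 16 + 4 + 24 + 45 = 147

147


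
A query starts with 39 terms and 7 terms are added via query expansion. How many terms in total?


Original terms: 39
Expansion terms: 7
Total = 39 + 7 = 46

46


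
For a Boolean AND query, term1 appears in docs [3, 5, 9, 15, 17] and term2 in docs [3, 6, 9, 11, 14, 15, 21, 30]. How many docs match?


Boolean AND: find intersection of posting lists
term1 docs: [3, 5, 9, 15, 17]
term2 docs: [3, 6, 9, 11, 14, 15, 21, 30]
Intersection: [3, 9, 15]
|intersection| = 3

3


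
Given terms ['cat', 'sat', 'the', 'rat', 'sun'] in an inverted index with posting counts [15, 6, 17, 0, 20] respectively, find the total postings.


Summing posting list sizes:
'cat': 15 postings
'sat': 6 postings
'the': 17 postings
'rat': 0 postings
'sun': 20 postings
Total = 15 + 6 + 17 + 0 + 20 = 58

58


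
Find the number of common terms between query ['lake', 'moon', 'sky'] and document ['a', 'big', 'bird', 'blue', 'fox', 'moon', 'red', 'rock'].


Query terms: ['lake', 'moon', 'sky']
Document terms: ['a', 'big', 'bird', 'blue', 'fox', 'moon', 'red', 'rock']
Common terms: ['moon']
Overlap count = 1

1


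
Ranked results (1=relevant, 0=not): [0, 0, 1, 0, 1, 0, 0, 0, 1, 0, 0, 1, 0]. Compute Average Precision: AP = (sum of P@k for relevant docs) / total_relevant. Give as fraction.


Computing P@k for each relevant position:
Position 1: not relevant
Position 2: not relevant
Position 3: relevant, P@3 = 1/3 = 1/3
Position 4: not relevant
Position 5: relevant, P@5 = 2/5 = 2/5
Position 6: not relevant
Position 7: not relevant
Position 8: not relevant
Position 9: relevant, P@9 = 3/9 = 1/3
Position 10: not relevant
Position 11: not relevant
Position 12: relevant, P@12 = 4/12 = 1/3
Position 13: not relevant
Sum of P@k = 1/3 + 2/5 + 1/3 + 1/3 = 7/5
AP = 7/5 / 4 = 7/20

7/20


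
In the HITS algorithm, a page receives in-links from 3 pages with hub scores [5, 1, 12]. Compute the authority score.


Authority = sum of hub scores of in-linkers
In-link 1: hub score = 5
In-link 2: hub score = 1
In-link 3: hub score = 12
Authority = 5 + 1 + 12 = 18

18


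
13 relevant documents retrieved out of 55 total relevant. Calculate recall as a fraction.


Recall = retrieved_relevant / total_relevant
= 13 / 55
= 13 / (13 + 42)
= 13/55

13/55


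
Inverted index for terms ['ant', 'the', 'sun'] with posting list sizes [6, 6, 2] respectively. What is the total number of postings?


Summing posting list sizes:
'ant': 6 postings
'the': 6 postings
'sun': 2 postings
Total = 6 + 6 + 2 = 14

14


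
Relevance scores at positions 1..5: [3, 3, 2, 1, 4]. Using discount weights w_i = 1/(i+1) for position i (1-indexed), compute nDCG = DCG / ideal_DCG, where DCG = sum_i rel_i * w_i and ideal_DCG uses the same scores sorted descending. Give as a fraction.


Position discount weights w_i = 1/(i+1) for i=1..5:
Weights = [1/2, 1/3, 1/4, 1/5, 1/6]
Actual relevance: [3, 3, 2, 1, 4]
DCG = 3/2 + 3/3 + 2/4 + 1/5 + 4/6 = 58/15
Ideal relevance (sorted desc): [4, 3, 3, 2, 1]
Ideal DCG = 4/2 + 3/3 + 3/4 + 2/5 + 1/6 = 259/60
nDCG = DCG / ideal_DCG = 58/15 / 259/60 = 232/259

232/259


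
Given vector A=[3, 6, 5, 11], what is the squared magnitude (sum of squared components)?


|A|^2 = sum of squared components
A[0]^2 = 3^2 = 9
A[1]^2 = 6^2 = 36
A[2]^2 = 5^2 = 25
A[3]^2 = 11^2 = 121
Sum = 9 + 36 + 25 + 121 = 191

191


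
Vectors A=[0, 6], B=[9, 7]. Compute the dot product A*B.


Dot product = sum of element-wise products
A[0]*B[0] = 0*9 = 0
A[1]*B[1] = 6*7 = 42
Sum = 0 + 42 = 42

42


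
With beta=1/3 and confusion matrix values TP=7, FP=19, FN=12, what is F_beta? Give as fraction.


P = TP/(TP+FP) = 7/26 = 7/26
R = TP/(TP+FN) = 7/19 = 7/19
beta^2 = 1/3^2 = 1/9
(1 + beta^2) = 10/9
Numerator = (1+beta^2)*P*R = 245/2223
Denominator = beta^2*P + R = 7/234 + 7/19 = 1771/4446
F_beta = 70/253

70/253


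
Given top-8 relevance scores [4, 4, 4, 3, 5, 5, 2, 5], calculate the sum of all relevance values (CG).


Cumulative Gain = sum of relevance scores
Position 1: rel=4, running sum=4
Position 2: rel=4, running sum=8
Position 3: rel=4, running sum=12
Position 4: rel=3, running sum=15
Position 5: rel=5, running sum=20
Position 6: rel=5, running sum=25
Position 7: rel=2, running sum=27
Position 8: rel=5, running sum=32
CG = 32

32


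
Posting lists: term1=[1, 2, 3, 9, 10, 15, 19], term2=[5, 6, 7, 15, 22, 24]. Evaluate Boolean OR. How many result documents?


Boolean OR: find union of posting lists
term1 docs: [1, 2, 3, 9, 10, 15, 19]
term2 docs: [5, 6, 7, 15, 22, 24]
Union: [1, 2, 3, 5, 6, 7, 9, 10, 15, 19, 22, 24]
|union| = 12

12


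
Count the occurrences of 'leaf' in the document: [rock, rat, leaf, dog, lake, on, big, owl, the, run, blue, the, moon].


Document has 13 words
Scanning for 'leaf':
Found at positions: [2]
Count = 1

1


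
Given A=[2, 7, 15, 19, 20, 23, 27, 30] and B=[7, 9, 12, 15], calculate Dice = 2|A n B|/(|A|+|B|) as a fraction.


A intersect B = [7, 15]
|A intersect B| = 2
|A| = 8, |B| = 4
Dice = 2*2 / (8+4)
= 4 / 12 = 1/3

1/3


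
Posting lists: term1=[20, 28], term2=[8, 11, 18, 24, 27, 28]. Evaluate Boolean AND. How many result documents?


Boolean AND: find intersection of posting lists
term1 docs: [20, 28]
term2 docs: [8, 11, 18, 24, 27, 28]
Intersection: [28]
|intersection| = 1

1


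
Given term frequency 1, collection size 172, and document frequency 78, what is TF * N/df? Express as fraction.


TF * (N/df)
= 1 * (172/78)
= 1 * 86/39
= 86/39

86/39


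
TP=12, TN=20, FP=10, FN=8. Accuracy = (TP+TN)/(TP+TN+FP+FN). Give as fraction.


Accuracy = (TP + TN) / (TP + TN + FP + FN)
TP + TN = 12 + 20 = 32
Total = 12 + 20 + 10 + 8 = 50
Accuracy = 32 / 50 = 16/25

16/25


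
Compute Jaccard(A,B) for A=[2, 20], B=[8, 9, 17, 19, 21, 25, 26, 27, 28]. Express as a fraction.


A intersect B = []
|A intersect B| = 0
A union B = [2, 8, 9, 17, 19, 20, 21, 25, 26, 27, 28]
|A union B| = 11
Jaccard = 0/11 = 0

0


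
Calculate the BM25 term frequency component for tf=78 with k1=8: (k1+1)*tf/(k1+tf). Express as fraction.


BM25 TF component = (k1+1)*tf / (k1+tf)
k1 = 8, tf = 78
Numerator = (8+1)*78 = 702
Denominator = 8 + 78 = 86
= 702/86 = 351/43

351/43


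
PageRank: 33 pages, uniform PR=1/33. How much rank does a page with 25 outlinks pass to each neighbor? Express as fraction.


Initial PR = 1/33 = 1/33
Outlinks = 25
Contribution per link = PR / outlinks
= 1/33 / 25
= 1/825

1/825


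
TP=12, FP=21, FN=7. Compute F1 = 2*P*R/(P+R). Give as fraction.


F1 = 2 * P * R / (P + R)
P = TP/(TP+FP) = 12/33 = 4/11
R = TP/(TP+FN) = 12/19 = 12/19
2 * P * R = 2 * 4/11 * 12/19 = 96/209
P + R = 4/11 + 12/19 = 208/209
F1 = 96/209 / 208/209 = 6/13

6/13


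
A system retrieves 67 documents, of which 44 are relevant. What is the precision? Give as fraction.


Precision = relevant_retrieved / total_retrieved
= 44 / 67
= 44 / (44 + 23)
= 44/67

44/67


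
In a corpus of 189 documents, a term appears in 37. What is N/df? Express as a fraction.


IDF ratio = N / df
= 189 / 37
= 189/37

189/37


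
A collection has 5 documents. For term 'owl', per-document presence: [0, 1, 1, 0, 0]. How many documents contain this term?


Checking each document for 'owl':
Doc 1: absent
Doc 2: present
Doc 3: present
Doc 4: absent
Doc 5: absent
df = sum of presences = 0 + 1 + 1 + 0 + 0 = 2

2


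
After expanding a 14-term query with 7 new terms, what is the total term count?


Original terms: 14
Expansion terms: 7
Total = 14 + 7 = 21

21


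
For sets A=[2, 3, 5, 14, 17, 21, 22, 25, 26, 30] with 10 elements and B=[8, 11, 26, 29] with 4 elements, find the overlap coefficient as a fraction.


A intersect B = [26]
|A intersect B| = 1
min(|A|, |B|) = min(10, 4) = 4
Overlap = 1 / 4 = 1/4

1/4


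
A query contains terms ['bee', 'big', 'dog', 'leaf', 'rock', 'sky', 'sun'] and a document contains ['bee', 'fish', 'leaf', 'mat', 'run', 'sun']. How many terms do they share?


Query terms: ['bee', 'big', 'dog', 'leaf', 'rock', 'sky', 'sun']
Document terms: ['bee', 'fish', 'leaf', 'mat', 'run', 'sun']
Common terms: ['bee', 'leaf', 'sun']
Overlap count = 3

3


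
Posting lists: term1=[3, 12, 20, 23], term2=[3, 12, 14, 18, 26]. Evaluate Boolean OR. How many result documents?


Boolean OR: find union of posting lists
term1 docs: [3, 12, 20, 23]
term2 docs: [3, 12, 14, 18, 26]
Union: [3, 12, 14, 18, 20, 23, 26]
|union| = 7

7


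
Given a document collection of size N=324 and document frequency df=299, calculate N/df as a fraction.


IDF ratio = N / df
= 324 / 299
= 324/299

324/299


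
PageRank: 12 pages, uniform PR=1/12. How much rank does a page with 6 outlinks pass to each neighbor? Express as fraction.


Initial PR = 1/12 = 1/12
Outlinks = 6
Contribution per link = PR / outlinks
= 1/12 / 6
= 1/72

1/72


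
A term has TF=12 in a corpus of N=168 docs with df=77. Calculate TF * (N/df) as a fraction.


TF * (N/df)
= 12 * (168/77)
= 12 * 24/11
= 288/11

288/11


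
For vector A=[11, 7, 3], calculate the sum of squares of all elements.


|A|^2 = sum of squared components
A[0]^2 = 11^2 = 121
A[1]^2 = 7^2 = 49
A[2]^2 = 3^2 = 9
Sum = 121 + 49 + 9 = 179

179


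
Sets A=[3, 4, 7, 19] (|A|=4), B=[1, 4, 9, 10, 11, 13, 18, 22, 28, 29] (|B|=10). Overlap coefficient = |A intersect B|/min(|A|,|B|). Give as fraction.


A intersect B = [4]
|A intersect B| = 1
min(|A|, |B|) = min(4, 10) = 4
Overlap = 1 / 4 = 1/4

1/4


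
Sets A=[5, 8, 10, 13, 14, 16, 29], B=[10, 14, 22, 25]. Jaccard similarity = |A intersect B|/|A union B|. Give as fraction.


A intersect B = [10, 14]
|A intersect B| = 2
A union B = [5, 8, 10, 13, 14, 16, 22, 25, 29]
|A union B| = 9
Jaccard = 2/9 = 2/9

2/9


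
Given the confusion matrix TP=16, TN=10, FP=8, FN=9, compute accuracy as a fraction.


Accuracy = (TP + TN) / (TP + TN + FP + FN)
TP + TN = 16 + 10 = 26
Total = 16 + 10 + 8 + 9 = 43
Accuracy = 26 / 43 = 26/43

26/43


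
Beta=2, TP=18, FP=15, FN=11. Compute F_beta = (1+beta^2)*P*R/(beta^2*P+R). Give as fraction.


P = TP/(TP+FP) = 18/33 = 6/11
R = TP/(TP+FN) = 18/29 = 18/29
beta^2 = 2^2 = 4
(1 + beta^2) = 5
Numerator = (1+beta^2)*P*R = 540/319
Denominator = beta^2*P + R = 24/11 + 18/29 = 894/319
F_beta = 90/149

90/149


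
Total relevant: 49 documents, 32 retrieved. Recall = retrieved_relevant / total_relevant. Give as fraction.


Recall = retrieved_relevant / total_relevant
= 32 / 49
= 32 / (32 + 17)
= 32/49

32/49


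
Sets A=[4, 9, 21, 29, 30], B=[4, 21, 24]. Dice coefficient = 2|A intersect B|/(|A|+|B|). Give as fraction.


A intersect B = [4, 21]
|A intersect B| = 2
|A| = 5, |B| = 3
Dice = 2*2 / (5+3)
= 4 / 8 = 1/2

1/2


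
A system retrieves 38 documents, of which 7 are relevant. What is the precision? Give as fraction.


Precision = relevant_retrieved / total_retrieved
= 7 / 38
= 7 / (7 + 31)
= 7/38

7/38


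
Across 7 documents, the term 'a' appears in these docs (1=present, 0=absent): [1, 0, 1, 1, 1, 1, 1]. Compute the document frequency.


Checking each document for 'a':
Doc 1: present
Doc 2: absent
Doc 3: present
Doc 4: present
Doc 5: present
Doc 6: present
Doc 7: present
df = sum of presences = 1 + 0 + 1 + 1 + 1 + 1 + 1 = 6

6


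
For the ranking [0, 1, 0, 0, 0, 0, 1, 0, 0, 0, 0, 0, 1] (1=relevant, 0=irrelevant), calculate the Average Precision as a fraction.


Computing P@k for each relevant position:
Position 1: not relevant
Position 2: relevant, P@2 = 1/2 = 1/2
Position 3: not relevant
Position 4: not relevant
Position 5: not relevant
Position 6: not relevant
Position 7: relevant, P@7 = 2/7 = 2/7
Position 8: not relevant
Position 9: not relevant
Position 10: not relevant
Position 11: not relevant
Position 12: not relevant
Position 13: relevant, P@13 = 3/13 = 3/13
Sum of P@k = 1/2 + 2/7 + 3/13 = 185/182
AP = 185/182 / 3 = 185/546

185/546


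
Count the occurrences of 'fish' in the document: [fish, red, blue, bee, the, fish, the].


Document has 7 words
Scanning for 'fish':
Found at positions: [0, 5]
Count = 2

2


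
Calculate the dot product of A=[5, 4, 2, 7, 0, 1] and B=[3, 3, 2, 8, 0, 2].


Dot product = sum of element-wise products
A[0]*B[0] = 5*3 = 15
A[1]*B[1] = 4*3 = 12
A[2]*B[2] = 2*2 = 4
A[3]*B[3] = 7*8 = 56
A[4]*B[4] = 0*0 = 0
A[5]*B[5] = 1*2 = 2
Sum = 15 + 12 + 4 + 56 + 0 + 2 = 89

89


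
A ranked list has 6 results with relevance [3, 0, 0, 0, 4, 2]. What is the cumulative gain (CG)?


Cumulative Gain = sum of relevance scores
Position 1: rel=3, running sum=3
Position 2: rel=0, running sum=3
Position 3: rel=0, running sum=3
Position 4: rel=0, running sum=3
Position 5: rel=4, running sum=7
Position 6: rel=2, running sum=9
CG = 9

9


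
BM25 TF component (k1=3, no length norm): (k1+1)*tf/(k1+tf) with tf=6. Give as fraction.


BM25 TF component = (k1+1)*tf / (k1+tf)
k1 = 3, tf = 6
Numerator = (3+1)*6 = 24
Denominator = 3 + 6 = 9
= 24/9 = 8/3

8/3


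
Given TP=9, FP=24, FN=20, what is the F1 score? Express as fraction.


F1 = 2 * P * R / (P + R)
P = TP/(TP+FP) = 9/33 = 3/11
R = TP/(TP+FN) = 9/29 = 9/29
2 * P * R = 2 * 3/11 * 9/29 = 54/319
P + R = 3/11 + 9/29 = 186/319
F1 = 54/319 / 186/319 = 9/31

9/31


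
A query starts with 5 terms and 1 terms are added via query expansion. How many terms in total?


Original terms: 5
Expansion terms: 1
Total = 5 + 1 = 6

6


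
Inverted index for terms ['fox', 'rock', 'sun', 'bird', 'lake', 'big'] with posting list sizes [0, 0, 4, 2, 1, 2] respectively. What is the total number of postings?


Summing posting list sizes:
'fox': 0 postings
'rock': 0 postings
'sun': 4 postings
'bird': 2 postings
'lake': 1 postings
'big': 2 postings
Total = 0 + 0 + 4 + 2 + 1 + 2 = 9

9


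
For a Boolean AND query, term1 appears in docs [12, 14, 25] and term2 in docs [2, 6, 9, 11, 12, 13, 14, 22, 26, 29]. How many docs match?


Boolean AND: find intersection of posting lists
term1 docs: [12, 14, 25]
term2 docs: [2, 6, 9, 11, 12, 13, 14, 22, 26, 29]
Intersection: [12, 14]
|intersection| = 2

2


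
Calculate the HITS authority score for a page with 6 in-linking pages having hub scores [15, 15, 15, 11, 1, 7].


Authority = sum of hub scores of in-linkers
In-link 1: hub score = 15
In-link 2: hub score = 15
In-link 3: hub score = 15
In-link 4: hub score = 11
In-link 5: hub score = 1
In-link 6: hub score = 7
Authority = 15 + 15 + 15 + 11 + 1 + 7 = 64

64


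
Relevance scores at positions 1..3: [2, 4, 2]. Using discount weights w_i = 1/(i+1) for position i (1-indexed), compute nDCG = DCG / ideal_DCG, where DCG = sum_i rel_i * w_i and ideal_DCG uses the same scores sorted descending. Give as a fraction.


Position discount weights w_i = 1/(i+1) for i=1..3:
Weights = [1/2, 1/3, 1/4]
Actual relevance: [2, 4, 2]
DCG = 2/2 + 4/3 + 2/4 = 17/6
Ideal relevance (sorted desc): [4, 2, 2]
Ideal DCG = 4/2 + 2/3 + 2/4 = 19/6
nDCG = DCG / ideal_DCG = 17/6 / 19/6 = 17/19

17/19


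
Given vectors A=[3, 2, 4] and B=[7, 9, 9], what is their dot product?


Dot product = sum of element-wise products
A[0]*B[0] = 3*7 = 21
A[1]*B[1] = 2*9 = 18
A[2]*B[2] = 4*9 = 36
Sum = 21 + 18 + 36 = 75

75


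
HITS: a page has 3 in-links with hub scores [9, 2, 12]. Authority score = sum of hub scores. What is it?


Authority = sum of hub scores of in-linkers
In-link 1: hub score = 9
In-link 2: hub score = 2
In-link 3: hub score = 12
Authority = 9 + 2 + 12 = 23

23


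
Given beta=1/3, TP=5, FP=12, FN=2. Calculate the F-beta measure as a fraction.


P = TP/(TP+FP) = 5/17 = 5/17
R = TP/(TP+FN) = 5/7 = 5/7
beta^2 = 1/3^2 = 1/9
(1 + beta^2) = 10/9
Numerator = (1+beta^2)*P*R = 250/1071
Denominator = beta^2*P + R = 5/153 + 5/7 = 800/1071
F_beta = 5/16

5/16


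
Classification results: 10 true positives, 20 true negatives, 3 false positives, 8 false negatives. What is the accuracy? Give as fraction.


Accuracy = (TP + TN) / (TP + TN + FP + FN)
TP + TN = 10 + 20 = 30
Total = 10 + 20 + 3 + 8 = 41
Accuracy = 30 / 41 = 30/41

30/41


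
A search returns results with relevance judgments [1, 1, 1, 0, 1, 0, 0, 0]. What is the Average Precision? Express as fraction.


Computing P@k for each relevant position:
Position 1: relevant, P@1 = 1/1 = 1
Position 2: relevant, P@2 = 2/2 = 1
Position 3: relevant, P@3 = 3/3 = 1
Position 4: not relevant
Position 5: relevant, P@5 = 4/5 = 4/5
Position 6: not relevant
Position 7: not relevant
Position 8: not relevant
Sum of P@k = 1 + 1 + 1 + 4/5 = 19/5
AP = 19/5 / 4 = 19/20

19/20


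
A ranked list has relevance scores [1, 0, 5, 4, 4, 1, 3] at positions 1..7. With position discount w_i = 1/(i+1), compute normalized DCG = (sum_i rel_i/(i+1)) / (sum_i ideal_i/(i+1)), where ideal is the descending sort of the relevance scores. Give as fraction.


Position discount weights w_i = 1/(i+1) for i=1..7:
Weights = [1/2, 1/3, 1/4, 1/5, 1/6, 1/7, 1/8]
Actual relevance: [1, 0, 5, 4, 4, 1, 3]
DCG = 1/2 + 0/3 + 5/4 + 4/5 + 4/6 + 1/7 + 3/8 = 3137/840
Ideal relevance (sorted desc): [5, 4, 4, 3, 1, 1, 0]
Ideal DCG = 5/2 + 4/3 + 4/4 + 3/5 + 1/6 + 1/7 + 0/8 = 201/35
nDCG = DCG / ideal_DCG = 3137/840 / 201/35 = 3137/4824

3137/4824


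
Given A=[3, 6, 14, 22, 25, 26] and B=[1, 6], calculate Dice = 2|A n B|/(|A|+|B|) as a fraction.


A intersect B = [6]
|A intersect B| = 1
|A| = 6, |B| = 2
Dice = 2*1 / (6+2)
= 2 / 8 = 1/4

1/4


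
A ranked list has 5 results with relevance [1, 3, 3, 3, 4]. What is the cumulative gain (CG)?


Cumulative Gain = sum of relevance scores
Position 1: rel=1, running sum=1
Position 2: rel=3, running sum=4
Position 3: rel=3, running sum=7
Position 4: rel=3, running sum=10
Position 5: rel=4, running sum=14
CG = 14

14


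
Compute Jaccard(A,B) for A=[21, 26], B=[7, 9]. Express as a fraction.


A intersect B = []
|A intersect B| = 0
A union B = [7, 9, 21, 26]
|A union B| = 4
Jaccard = 0/4 = 0

0


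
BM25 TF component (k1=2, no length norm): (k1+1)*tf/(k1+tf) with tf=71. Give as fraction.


BM25 TF component = (k1+1)*tf / (k1+tf)
k1 = 2, tf = 71
Numerator = (2+1)*71 = 213
Denominator = 2 + 71 = 73
= 213/73 = 213/73

213/73


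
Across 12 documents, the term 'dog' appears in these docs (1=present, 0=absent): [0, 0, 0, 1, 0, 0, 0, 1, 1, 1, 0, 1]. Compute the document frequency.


Checking each document for 'dog':
Doc 1: absent
Doc 2: absent
Doc 3: absent
Doc 4: present
Doc 5: absent
Doc 6: absent
Doc 7: absent
Doc 8: present
Doc 9: present
Doc 10: present
Doc 11: absent
Doc 12: present
df = sum of presences = 0 + 0 + 0 + 1 + 0 + 0 + 0 + 1 + 1 + 1 + 0 + 1 = 5

5


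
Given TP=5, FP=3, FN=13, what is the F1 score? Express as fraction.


F1 = 2 * P * R / (P + R)
P = TP/(TP+FP) = 5/8 = 5/8
R = TP/(TP+FN) = 5/18 = 5/18
2 * P * R = 2 * 5/8 * 5/18 = 25/72
P + R = 5/8 + 5/18 = 65/72
F1 = 25/72 / 65/72 = 5/13

5/13


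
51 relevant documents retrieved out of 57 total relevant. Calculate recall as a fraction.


Recall = retrieved_relevant / total_relevant
= 51 / 57
= 51 / (51 + 6)
= 17/19

17/19


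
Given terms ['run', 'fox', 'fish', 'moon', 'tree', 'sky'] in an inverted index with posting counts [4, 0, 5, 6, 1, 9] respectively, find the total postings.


Summing posting list sizes:
'run': 4 postings
'fox': 0 postings
'fish': 5 postings
'moon': 6 postings
'tree': 1 postings
'sky': 9 postings
Total = 4 + 0 + 5 + 6 + 1 + 9 = 25

25


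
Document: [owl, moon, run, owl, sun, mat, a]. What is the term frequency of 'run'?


Document has 7 words
Scanning for 'run':
Found at positions: [2]
Count = 1

1


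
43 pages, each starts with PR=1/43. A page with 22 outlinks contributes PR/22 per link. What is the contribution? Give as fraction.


Initial PR = 1/43 = 1/43
Outlinks = 22
Contribution per link = PR / outlinks
= 1/43 / 22
= 1/946

1/946


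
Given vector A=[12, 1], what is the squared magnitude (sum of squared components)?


|A|^2 = sum of squared components
A[0]^2 = 12^2 = 144
A[1]^2 = 1^2 = 1
Sum = 144 + 1 = 145

145


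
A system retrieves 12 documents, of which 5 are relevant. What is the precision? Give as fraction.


Precision = relevant_retrieved / total_retrieved
= 5 / 12
= 5 / (5 + 7)
= 5/12

5/12


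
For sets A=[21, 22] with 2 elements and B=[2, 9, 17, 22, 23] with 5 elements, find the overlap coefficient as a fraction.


A intersect B = [22]
|A intersect B| = 1
min(|A|, |B|) = min(2, 5) = 2
Overlap = 1 / 2 = 1/2

1/2


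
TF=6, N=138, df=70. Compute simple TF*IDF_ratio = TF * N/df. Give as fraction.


TF * (N/df)
= 6 * (138/70)
= 6 * 69/35
= 414/35

414/35


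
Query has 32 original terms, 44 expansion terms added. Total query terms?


Original terms: 32
Expansion terms: 44
Total = 32 + 44 = 76

76


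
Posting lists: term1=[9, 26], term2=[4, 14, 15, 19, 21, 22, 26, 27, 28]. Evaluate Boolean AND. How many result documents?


Boolean AND: find intersection of posting lists
term1 docs: [9, 26]
term2 docs: [4, 14, 15, 19, 21, 22, 26, 27, 28]
Intersection: [26]
|intersection| = 1

1


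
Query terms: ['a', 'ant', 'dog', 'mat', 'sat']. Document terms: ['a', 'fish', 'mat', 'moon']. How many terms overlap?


Query terms: ['a', 'ant', 'dog', 'mat', 'sat']
Document terms: ['a', 'fish', 'mat', 'moon']
Common terms: ['a', 'mat']
Overlap count = 2

2


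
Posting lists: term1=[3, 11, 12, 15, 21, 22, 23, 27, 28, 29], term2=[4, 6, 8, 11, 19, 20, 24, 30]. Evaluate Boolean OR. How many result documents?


Boolean OR: find union of posting lists
term1 docs: [3, 11, 12, 15, 21, 22, 23, 27, 28, 29]
term2 docs: [4, 6, 8, 11, 19, 20, 24, 30]
Union: [3, 4, 6, 8, 11, 12, 15, 19, 20, 21, 22, 23, 24, 27, 28, 29, 30]
|union| = 17

17


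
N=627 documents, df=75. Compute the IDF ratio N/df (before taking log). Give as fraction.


IDF ratio = N / df
= 627 / 75
= 209/25

209/25


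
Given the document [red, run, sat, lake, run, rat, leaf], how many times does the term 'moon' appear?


Document has 7 words
Scanning for 'moon':
Term not found in document
Count = 0

0


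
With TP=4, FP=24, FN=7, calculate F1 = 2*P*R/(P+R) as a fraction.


F1 = 2 * P * R / (P + R)
P = TP/(TP+FP) = 4/28 = 1/7
R = TP/(TP+FN) = 4/11 = 4/11
2 * P * R = 2 * 1/7 * 4/11 = 8/77
P + R = 1/7 + 4/11 = 39/77
F1 = 8/77 / 39/77 = 8/39

8/39


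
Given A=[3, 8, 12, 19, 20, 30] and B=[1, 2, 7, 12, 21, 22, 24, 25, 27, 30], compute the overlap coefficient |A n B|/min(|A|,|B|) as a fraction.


A intersect B = [12, 30]
|A intersect B| = 2
min(|A|, |B|) = min(6, 10) = 6
Overlap = 2 / 6 = 1/3

1/3


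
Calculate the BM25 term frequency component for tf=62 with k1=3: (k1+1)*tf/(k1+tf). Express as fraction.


BM25 TF component = (k1+1)*tf / (k1+tf)
k1 = 3, tf = 62
Numerator = (3+1)*62 = 248
Denominator = 3 + 62 = 65
= 248/65 = 248/65

248/65


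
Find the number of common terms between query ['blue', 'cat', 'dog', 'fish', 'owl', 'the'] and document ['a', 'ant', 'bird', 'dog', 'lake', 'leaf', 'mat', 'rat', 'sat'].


Query terms: ['blue', 'cat', 'dog', 'fish', 'owl', 'the']
Document terms: ['a', 'ant', 'bird', 'dog', 'lake', 'leaf', 'mat', 'rat', 'sat']
Common terms: ['dog']
Overlap count = 1

1


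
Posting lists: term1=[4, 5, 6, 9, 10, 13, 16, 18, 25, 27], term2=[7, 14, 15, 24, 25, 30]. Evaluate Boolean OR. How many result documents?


Boolean OR: find union of posting lists
term1 docs: [4, 5, 6, 9, 10, 13, 16, 18, 25, 27]
term2 docs: [7, 14, 15, 24, 25, 30]
Union: [4, 5, 6, 7, 9, 10, 13, 14, 15, 16, 18, 24, 25, 27, 30]
|union| = 15

15


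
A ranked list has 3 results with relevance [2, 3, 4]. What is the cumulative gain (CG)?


Cumulative Gain = sum of relevance scores
Position 1: rel=2, running sum=2
Position 2: rel=3, running sum=5
Position 3: rel=4, running sum=9
CG = 9

9


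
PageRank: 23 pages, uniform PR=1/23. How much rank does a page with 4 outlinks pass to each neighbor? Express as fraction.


Initial PR = 1/23 = 1/23
Outlinks = 4
Contribution per link = PR / outlinks
= 1/23 / 4
= 1/92

1/92


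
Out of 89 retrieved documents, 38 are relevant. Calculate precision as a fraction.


Precision = relevant_retrieved / total_retrieved
= 38 / 89
= 38 / (38 + 51)
= 38/89

38/89


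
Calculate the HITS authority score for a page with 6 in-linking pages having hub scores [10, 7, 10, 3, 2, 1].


Authority = sum of hub scores of in-linkers
In-link 1: hub score = 10
In-link 2: hub score = 7
In-link 3: hub score = 10
In-link 4: hub score = 3
In-link 5: hub score = 2
In-link 6: hub score = 1
Authority = 10 + 7 + 10 + 3 + 2 + 1 = 33

33


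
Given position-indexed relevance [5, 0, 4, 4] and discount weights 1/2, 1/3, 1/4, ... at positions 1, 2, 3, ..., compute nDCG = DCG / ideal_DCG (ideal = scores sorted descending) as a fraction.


Position discount weights w_i = 1/(i+1) for i=1..4:
Weights = [1/2, 1/3, 1/4, 1/5]
Actual relevance: [5, 0, 4, 4]
DCG = 5/2 + 0/3 + 4/4 + 4/5 = 43/10
Ideal relevance (sorted desc): [5, 4, 4, 0]
Ideal DCG = 5/2 + 4/3 + 4/4 + 0/5 = 29/6
nDCG = DCG / ideal_DCG = 43/10 / 29/6 = 129/145

129/145
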